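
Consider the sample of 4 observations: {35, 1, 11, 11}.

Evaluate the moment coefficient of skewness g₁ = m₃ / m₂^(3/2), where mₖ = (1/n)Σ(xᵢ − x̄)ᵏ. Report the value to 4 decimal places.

x̄ = (35 + 1 + 11 + 11) / 4 = 14.5000
deviations (xᵢ − x̄): 20.5000, -13.5000, -3.5000, -3.5000
Σ(xᵢ − x̄)² = 627.0000 ⇒ m₂ = 627.0000/4 = 156.75000
Σ(xᵢ − x̄)³ = 6069.0000 ⇒ m₃ = 6069.0000/4 = 1517.25000
m₂^(3/2) = 156.75000^(1.5) = 1962.50750
g₁ = m₃ / m₂^(3/2) = 1517.25000 / 1962.50750 ≈ 0.7731

0.7731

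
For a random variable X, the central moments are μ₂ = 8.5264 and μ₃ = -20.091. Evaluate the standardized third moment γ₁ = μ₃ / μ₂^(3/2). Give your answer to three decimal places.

-0.807

σ = √μ₂ = √8.5264 = 2.92000
σ³ = μ₂^(3/2) = 24.89709
γ₁ = μ₃/σ³ = -20.091 / 24.89709 ≈ -0.807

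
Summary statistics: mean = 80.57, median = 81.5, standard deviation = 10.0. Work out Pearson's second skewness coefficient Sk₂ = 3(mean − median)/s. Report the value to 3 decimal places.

-0.279

Sk₂ = 3(80.57 − 81.5) / 10.0 = 3 × -0.9300 / 10.0
    = -2.7900 / 10.0 ≈ -0.279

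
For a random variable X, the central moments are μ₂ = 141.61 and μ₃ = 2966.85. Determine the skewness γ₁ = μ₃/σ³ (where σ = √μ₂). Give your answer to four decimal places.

1.7606

σ = √μ₂ = √141.61 = 11.90000
σ³ = μ₂^(3/2) = 1685.15900
γ₁ = μ₃/σ³ = 2966.85 / 1685.15900 ≈ 1.7606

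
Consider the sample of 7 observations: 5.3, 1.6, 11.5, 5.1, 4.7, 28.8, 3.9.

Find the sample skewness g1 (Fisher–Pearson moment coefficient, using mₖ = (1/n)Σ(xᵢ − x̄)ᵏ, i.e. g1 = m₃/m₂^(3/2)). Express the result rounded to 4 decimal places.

1.6510

x̄ = (5.3 + 1.6 + 11.5 + 5.1 + 4.7 + 28.8 + 3.9) / 7 = 8.7000
deviations (xᵢ − x̄): -3.4000, -7.1000, 2.8000, -3.6000, -4.0000, 20.1000, -4.8000
Σ(xᵢ − x̄)² = 525.8200 ⇒ m₂ = 525.8200/7 = 75.11714
Σ(xᵢ − x̄)³ = 7524.0900 ⇒ m₃ = 7524.0900/7 = 1074.87000
m₂^(3/2) = 75.11714^(1.5) = 651.04138
g1 = m₃ / m₂^(3/2) = 1074.87000 / 651.04138 ≈ 1.6510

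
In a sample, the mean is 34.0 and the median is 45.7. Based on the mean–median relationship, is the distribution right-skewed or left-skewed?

mean − median = 34.0 − 45.7 = -11.7
mean < median ⇒ the longer tail is on the left ⇒ left-skewed (negatively skewed).

left-skewed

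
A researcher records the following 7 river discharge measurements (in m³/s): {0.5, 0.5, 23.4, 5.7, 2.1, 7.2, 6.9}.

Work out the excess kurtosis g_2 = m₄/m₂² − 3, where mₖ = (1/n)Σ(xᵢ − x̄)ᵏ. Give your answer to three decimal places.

x̄ = 6.6143
Σ(xᵢ − x̄)² = 378.1686 ⇒ m₂ = 54.02408
Σ(xᵢ − x̄)⁴ = 82600.1304 ⇒ m₄ = 11800.01862
m₂² = 2918.60140
g_2 = m₄/m₂² − 3 = 4.04304 − 3 ≈ 1.043

1.043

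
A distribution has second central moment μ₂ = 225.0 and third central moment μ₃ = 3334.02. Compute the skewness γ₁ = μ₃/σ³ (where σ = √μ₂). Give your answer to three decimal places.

0.988

σ = √μ₂ = √225.0 = 15.00000
σ³ = μ₂^(3/2) = 3375.00000
γ₁ = μ₃/σ³ = 3334.02 / 3375.00000 ≈ 0.988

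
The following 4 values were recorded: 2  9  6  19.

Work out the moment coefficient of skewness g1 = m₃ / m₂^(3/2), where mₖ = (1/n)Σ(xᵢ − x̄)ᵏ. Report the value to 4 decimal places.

0.6344

x̄ = (2 + 9 + 6 + 19) / 4 = 9.0000
deviations (xᵢ − x̄): -7.0000, 0.0000, -3.0000, 10.0000
Σ(xᵢ − x̄)² = 158.0000 ⇒ m₂ = 158.0000/4 = 39.50000
Σ(xᵢ − x̄)³ = 630.0000 ⇒ m₃ = 630.0000/4 = 157.50000
m₂^(3/2) = 39.50000^(1.5) = 248.25365
g1 = m₃ / m₂^(3/2) = 157.50000 / 248.25365 ≈ 0.6344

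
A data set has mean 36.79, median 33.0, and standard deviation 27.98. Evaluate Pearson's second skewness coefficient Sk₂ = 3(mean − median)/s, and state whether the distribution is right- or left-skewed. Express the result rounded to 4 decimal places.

0.4064, right-skewed

Sk₂ = 3(36.79 − 33.0) / 27.98 = 3 × 3.7900 / 27.98
    = 11.3700 / 27.98 ≈ 0.4064
Sk₂ > 0 ⇒ mean > median ⇒ right-skewed (positive skew).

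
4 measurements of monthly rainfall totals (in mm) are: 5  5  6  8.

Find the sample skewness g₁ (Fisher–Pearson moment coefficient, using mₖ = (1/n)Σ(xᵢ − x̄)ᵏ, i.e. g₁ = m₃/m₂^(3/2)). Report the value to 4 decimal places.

x̄ = (5 + 5 + 6 + 8) / 4 = 6.0000
deviations (xᵢ − x̄): -1.0000, -1.0000, 0.0000, 2.0000
Σ(xᵢ − x̄)² = 6.0000 ⇒ m₂ = 6.0000/4 = 1.50000
Σ(xᵢ − x̄)³ = 6.0000 ⇒ m₃ = 6.0000/4 = 1.50000
m₂^(3/2) = 1.50000^(1.5) = 1.83712
g₁ = m₃ / m₂^(3/2) = 1.50000 / 1.83712 ≈ 0.8165

0.8165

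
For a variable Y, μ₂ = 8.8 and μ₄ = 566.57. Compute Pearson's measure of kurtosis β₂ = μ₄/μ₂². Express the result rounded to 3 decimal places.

μ₂² = 8.8² = 77.44000
μ₄/μ₂² = 566.57 / 77.44000 = 7.31624
β₂ ≈ 7.316

7.316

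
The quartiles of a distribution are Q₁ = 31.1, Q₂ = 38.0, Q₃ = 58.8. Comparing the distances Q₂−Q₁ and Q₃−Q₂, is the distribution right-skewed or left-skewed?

right-skewed

Q₂ − Q₁ = 6.9;  Q₃ − Q₂ = 20.8
Q₃ − Q₂ > Q₂ − Q₁ ⇒ the upper half is more spread out ⇒ right-skewed.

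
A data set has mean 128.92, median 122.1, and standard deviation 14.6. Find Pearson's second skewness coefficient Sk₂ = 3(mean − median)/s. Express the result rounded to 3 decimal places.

Sk₂ = 3(128.92 − 122.1) / 14.6 = 3 × 6.8200 / 14.6
    = 20.4600 / 14.6 ≈ 1.401

1.401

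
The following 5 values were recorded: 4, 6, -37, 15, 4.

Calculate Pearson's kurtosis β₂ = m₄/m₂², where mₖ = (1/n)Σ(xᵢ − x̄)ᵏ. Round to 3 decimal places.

x̄ = -1.6000
Σ(xᵢ − x̄)² = 1649.2000 ⇒ m₂ = 329.84000
Σ(xᵢ − x̄)⁴ = 1651646.4160 ⇒ m₄ = 330329.28320
m₂² = 108794.42560
β₂ = m₄/m₂² = 330329.28320 / 108794.42560 ≈ 3.036

3.036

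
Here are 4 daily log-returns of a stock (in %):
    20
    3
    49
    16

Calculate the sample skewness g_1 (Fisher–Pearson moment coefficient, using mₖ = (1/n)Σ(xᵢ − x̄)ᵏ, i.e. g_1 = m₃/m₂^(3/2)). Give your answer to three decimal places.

0.663

x̄ = (20 + 3 + 49 + 16) / 4 = 22.0000
deviations (xᵢ − x̄): -2.0000, -19.0000, 27.0000, -6.0000
Σ(xᵢ − x̄)² = 1130.0000 ⇒ m₂ = 1130.0000/4 = 282.50000
Σ(xᵢ − x̄)³ = 12600.0000 ⇒ m₃ = 12600.0000/4 = 3150.00000
m₂^(3/2) = 282.50000^(1.5) = 4748.18551
g_1 = m₃ / m₂^(3/2) = 3150.00000 / 4748.18551 ≈ 0.663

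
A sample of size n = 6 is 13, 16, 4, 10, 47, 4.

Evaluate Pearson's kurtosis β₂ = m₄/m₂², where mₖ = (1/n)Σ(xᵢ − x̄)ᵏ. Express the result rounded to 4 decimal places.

x̄ = 15.6667
Σ(xᵢ − x̄)² = 1293.3333 ⇒ m₂ = 215.55556
Σ(xᵢ − x̄)⁴ = 1002021.7778 ⇒ m₄ = 167003.62963
m₂² = 46464.19753
β₂ = m₄/m₂² = 167003.62963 / 46464.19753 ≈ 3.5942

3.5942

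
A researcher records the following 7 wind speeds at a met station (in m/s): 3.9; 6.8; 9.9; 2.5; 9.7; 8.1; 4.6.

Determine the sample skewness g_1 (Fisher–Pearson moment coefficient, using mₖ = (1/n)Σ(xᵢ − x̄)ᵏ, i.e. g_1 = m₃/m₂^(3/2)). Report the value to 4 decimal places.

x̄ = (3.9 + 6.8 + 9.9 + 2.5 + 9.7 + 8.1 + 4.6) / 7 = 6.5000
deviations (xᵢ − x̄): -2.6000, 0.3000, 3.4000, -4.0000, 3.2000, 1.6000, -1.9000
Σ(xᵢ − x̄)² = 50.8200 ⇒ m₂ = 50.8200/7 = 7.26000
Σ(xᵢ − x̄)³ = -12.2400 ⇒ m₃ = -12.2400/7 = -1.74857
m₂^(3/2) = 7.26000^(1.5) = 19.56163
g_1 = m₃ / m₂^(3/2) = -1.74857 / 19.56163 ≈ -0.0894

-0.0894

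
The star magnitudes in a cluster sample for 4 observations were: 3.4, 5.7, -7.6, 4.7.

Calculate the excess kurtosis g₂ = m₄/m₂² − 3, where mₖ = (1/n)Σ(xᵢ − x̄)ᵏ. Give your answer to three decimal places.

-0.729

x̄ = 1.5500
Σ(xᵢ − x̄)² = 114.2900 ⇒ m₂ = 28.57250
Σ(xᵢ − x̄)⁴ = 7416.2410 ⇒ m₄ = 1854.06026
m₂² = 816.38776
g₂ = m₄/m₂² − 3 = 2.27105 − 3 ≈ -0.729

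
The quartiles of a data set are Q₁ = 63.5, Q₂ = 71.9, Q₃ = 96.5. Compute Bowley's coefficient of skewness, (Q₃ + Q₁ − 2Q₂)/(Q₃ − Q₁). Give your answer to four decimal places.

numerator: Q₃ + Q₁ − 2Q₂ = 96.5 + 63.5 − 2×71.9 = 16.2000
denominator: Q₃ − Q₁ = 96.5 − 63.5 = 33.0000
Bowley skewness = 16.2000 / 33.0000 ≈ 0.4909

0.4909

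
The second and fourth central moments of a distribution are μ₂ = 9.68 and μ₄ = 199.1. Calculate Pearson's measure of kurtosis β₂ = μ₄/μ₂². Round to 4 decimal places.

2.1248

μ₂² = 9.68² = 93.70240
μ₄/μ₂² = 199.1 / 93.70240 = 2.12481
β₂ ≈ 2.1248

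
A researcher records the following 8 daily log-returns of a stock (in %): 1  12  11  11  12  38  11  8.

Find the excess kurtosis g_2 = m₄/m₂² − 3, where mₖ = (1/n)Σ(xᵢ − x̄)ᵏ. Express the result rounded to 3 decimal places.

2.049

x̄ = 13.0000
Σ(xᵢ − x̄)² = 808.0000 ⇒ m₂ = 101.00000
Σ(xᵢ − x̄)⁴ = 412036.0000 ⇒ m₄ = 51504.50000
m₂² = 10201.00000
g_2 = m₄/m₂² − 3 = 5.04897 − 3 ≈ 2.049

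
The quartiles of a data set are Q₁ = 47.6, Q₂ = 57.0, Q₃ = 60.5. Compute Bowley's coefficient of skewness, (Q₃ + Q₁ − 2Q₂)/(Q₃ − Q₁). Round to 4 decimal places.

-0.4574

numerator: Q₃ + Q₁ − 2Q₂ = 60.5 + 47.6 − 2×57.0 = -5.9000
denominator: Q₃ − Q₁ = 60.5 − 47.6 = 12.9000
Bowley skewness = -5.9000 / 12.9000 ≈ -0.4574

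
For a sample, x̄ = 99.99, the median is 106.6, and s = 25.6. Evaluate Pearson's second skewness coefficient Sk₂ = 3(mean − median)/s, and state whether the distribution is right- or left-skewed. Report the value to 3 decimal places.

Sk₂ = 3(99.99 − 106.6) / 25.6 = 3 × -6.6100 / 25.6
    = -19.8300 / 25.6 ≈ -0.775
Sk₂ < 0 ⇒ mean < median ⇒ left-skewed (negative skew).

-0.775, left-skewed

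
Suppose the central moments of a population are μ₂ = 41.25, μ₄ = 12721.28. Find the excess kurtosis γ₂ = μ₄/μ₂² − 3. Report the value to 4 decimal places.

4.4762

μ₂² = 41.25² = 1701.56250
μ₄/μ₂² = 12721.28 / 1701.56250 = 7.47623
γ₂ = 7.47623 − 3 ≈ 4.4762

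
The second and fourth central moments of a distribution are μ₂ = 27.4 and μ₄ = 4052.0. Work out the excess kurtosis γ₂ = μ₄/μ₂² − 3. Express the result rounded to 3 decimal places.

μ₂² = 27.4² = 750.76000
μ₄/μ₂² = 4052.0 / 750.76000 = 5.39720
γ₂ = 5.39720 − 3 ≈ 2.397

2.397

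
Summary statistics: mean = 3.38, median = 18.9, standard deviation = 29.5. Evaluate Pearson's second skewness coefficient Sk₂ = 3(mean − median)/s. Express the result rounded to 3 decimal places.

Sk₂ = 3(3.38 − 18.9) / 29.5 = 3 × -15.5200 / 29.5
    = -46.5600 / 29.5 ≈ -1.578

-1.578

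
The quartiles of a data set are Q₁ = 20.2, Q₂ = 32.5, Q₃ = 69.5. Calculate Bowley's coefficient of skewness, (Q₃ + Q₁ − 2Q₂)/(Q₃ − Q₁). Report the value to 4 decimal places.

numerator: Q₃ + Q₁ − 2Q₂ = 69.5 + 20.2 − 2×32.5 = 24.7000
denominator: Q₃ − Q₁ = 69.5 − 20.2 = 49.3000
Bowley skewness = 24.7000 / 49.3000 ≈ 0.5010

0.5010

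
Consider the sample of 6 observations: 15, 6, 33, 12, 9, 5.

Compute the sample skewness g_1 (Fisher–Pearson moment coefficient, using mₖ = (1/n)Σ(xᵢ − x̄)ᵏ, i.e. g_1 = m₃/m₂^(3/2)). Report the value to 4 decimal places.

1.3035

x̄ = (15 + 6 + 33 + 12 + 9 + 5) / 6 = 13.3333
deviations (xᵢ − x̄): 1.6667, -7.3333, 19.6667, -1.3333, -4.3333, -8.3333
Σ(xᵢ − x̄)² = 533.3333 ⇒ m₂ = 533.3333/6 = 88.88889
Σ(xᵢ − x̄)³ = 6554.4444 ⇒ m₃ = 6554.4444/6 = 1092.40741
m₂^(3/2) = 88.88889^(1.5) = 838.05248
g_1 = m₃ / m₂^(3/2) = 1092.40741 / 838.05248 ≈ 1.3035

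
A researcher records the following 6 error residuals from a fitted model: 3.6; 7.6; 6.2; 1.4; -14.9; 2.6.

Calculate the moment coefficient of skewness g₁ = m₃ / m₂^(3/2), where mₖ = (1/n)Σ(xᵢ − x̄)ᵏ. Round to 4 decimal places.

-1.4735

x̄ = (3.6 + 7.6 + 6.2 + 1.4 - 14.9 + 2.6) / 6 = 1.0833
deviations (xᵢ − x̄): 2.5167, 6.5167, 5.1167, 0.3167, -15.9833, 1.5167
Σ(xᵢ − x̄)² = 332.8483 ⇒ m₂ = 332.8483/6 = 55.47472
Σ(xᵢ − x̄)³ = -3653.0546 ⇒ m₃ = -3653.0546/6 = -608.84243
m₂^(3/2) = 55.47472^(1.5) = 413.18325
g₁ = m₃ / m₂^(3/2) = -608.84243 / 413.18325 ≈ -1.4735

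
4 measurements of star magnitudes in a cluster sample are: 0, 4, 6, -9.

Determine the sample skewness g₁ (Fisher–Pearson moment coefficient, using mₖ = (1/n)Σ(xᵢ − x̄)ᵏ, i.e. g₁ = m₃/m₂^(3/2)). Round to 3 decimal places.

x̄ = (0 + 4 + 6 - 9) / 4 = 0.2500
deviations (xᵢ − x̄): -0.2500, 3.7500, 5.7500, -9.2500
Σ(xᵢ − x̄)² = 132.7500 ⇒ m₂ = 132.7500/4 = 33.18750
Σ(xᵢ − x̄)³ = -548.6250 ⇒ m₃ = -548.6250/4 = -137.15625
m₂^(3/2) = 33.18750^(1.5) = 191.18852
g₁ = m₃ / m₂^(3/2) = -137.15625 / 191.18852 ≈ -0.717

-0.717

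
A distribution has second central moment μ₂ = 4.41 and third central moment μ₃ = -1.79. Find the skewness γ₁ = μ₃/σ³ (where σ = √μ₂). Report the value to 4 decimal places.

σ = √μ₂ = √4.41 = 2.10000
σ³ = μ₂^(3/2) = 9.26100
γ₁ = μ₃/σ³ = -1.79 / 9.26100 ≈ -0.1933

-0.1933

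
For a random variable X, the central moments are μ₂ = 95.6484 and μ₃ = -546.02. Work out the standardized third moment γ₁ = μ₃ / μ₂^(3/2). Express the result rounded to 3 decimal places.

σ = √μ₂ = √95.6484 = 9.78000
σ³ = μ₂^(3/2) = 935.44135
γ₁ = μ₃/σ³ = -546.02 / 935.44135 ≈ -0.584

-0.584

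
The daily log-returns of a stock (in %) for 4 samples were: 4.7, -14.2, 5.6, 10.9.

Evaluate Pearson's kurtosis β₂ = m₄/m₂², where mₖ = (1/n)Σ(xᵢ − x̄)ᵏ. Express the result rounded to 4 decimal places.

x̄ = 1.7500
Σ(xᵢ − x̄)² = 361.6500 ⇒ m₂ = 90.41250
Σ(xᵢ − x̄)⁴ = 72025.5290 ⇒ m₄ = 18006.38226
m₂² = 8174.42016
β₂ = m₄/m₂² = 18006.38226 / 8174.42016 ≈ 2.2028

2.2028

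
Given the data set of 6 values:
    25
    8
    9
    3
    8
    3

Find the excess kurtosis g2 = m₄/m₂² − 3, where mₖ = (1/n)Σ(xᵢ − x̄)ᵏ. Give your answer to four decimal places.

x̄ = 9.3333
Σ(xᵢ − x̄)² = 329.3333 ⇒ m₂ = 54.88889
Σ(xᵢ − x̄)⁴ = 63467.1111 ⇒ m₄ = 10577.85185
m₂² = 3012.79012
g2 = m₄/m₂² − 3 = 3.51098 − 3 ≈ 0.5110

0.5110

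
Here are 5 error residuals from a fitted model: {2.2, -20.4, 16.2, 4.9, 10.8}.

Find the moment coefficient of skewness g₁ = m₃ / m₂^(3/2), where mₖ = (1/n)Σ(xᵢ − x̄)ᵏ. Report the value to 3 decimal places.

x̄ = (2.2 - 20.4 + 16.2 + 4.9 + 10.8) / 5 = 2.7400
deviations (xᵢ − x̄): -0.5400, -23.1400, 13.4600, 2.1600, 8.0600
Σ(xᵢ − x̄)² = 786.5520 ⇒ m₂ = 786.5520/5 = 157.31040
Σ(xᵢ − x̄)³ = -9418.4386 ⇒ m₃ = -9418.4386/5 = -1883.68771
m₂^(3/2) = 157.31040^(1.5) = 1973.04120
g₁ = m₃ / m₂^(3/2) = -1883.68771 / 1973.04120 ≈ -0.955

-0.955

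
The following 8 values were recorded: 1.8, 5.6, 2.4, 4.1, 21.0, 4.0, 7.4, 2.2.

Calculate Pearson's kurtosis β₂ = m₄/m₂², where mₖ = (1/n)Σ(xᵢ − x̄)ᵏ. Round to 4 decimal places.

x̄ = 6.0625
Σ(xᵢ − x̄)² = 279.7388 ⇒ m₂ = 34.96734
Σ(xᵢ − x̄)⁴ = 50555.2996 ⇒ m₄ = 6319.41245
m₂² = 1222.71513
β₂ = m₄/m₂² = 6319.41245 / 1222.71513 ≈ 5.1683

5.1683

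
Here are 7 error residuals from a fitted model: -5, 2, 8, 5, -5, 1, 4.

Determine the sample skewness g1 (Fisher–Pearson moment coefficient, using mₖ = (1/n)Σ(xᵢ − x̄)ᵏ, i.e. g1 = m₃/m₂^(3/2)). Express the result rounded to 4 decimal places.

-0.2781

x̄ = (-5 + 2 + 8 + 5 - 5 + 1 + 4) / 7 = 1.4286
deviations (xᵢ − x̄): -6.4286, 0.5714, 6.5714, 3.5714, -6.4286, -0.4286, 2.5714
Σ(xᵢ − x̄)² = 145.7143 ⇒ m₂ = 145.7143/7 = 20.81633
Σ(xᵢ − x̄)³ = -184.8980 ⇒ m₃ = -184.8980/7 = -26.41399
m₂^(3/2) = 20.81633^(1.5) = 94.97431
g1 = m₃ / m₂^(3/2) = -26.41399 / 94.97431 ≈ -0.2781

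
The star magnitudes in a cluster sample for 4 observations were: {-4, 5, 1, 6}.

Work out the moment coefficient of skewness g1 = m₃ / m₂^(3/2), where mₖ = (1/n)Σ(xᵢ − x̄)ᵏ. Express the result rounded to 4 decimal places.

-0.5162

x̄ = (-4 + 5 + 1 + 6) / 4 = 2.0000
deviations (xᵢ − x̄): -6.0000, 3.0000, -1.0000, 4.0000
Σ(xᵢ − x̄)² = 62.0000 ⇒ m₂ = 62.0000/4 = 15.50000
Σ(xᵢ − x̄)³ = -126.0000 ⇒ m₃ = -126.0000/4 = -31.50000
m₂^(3/2) = 15.50000^(1.5) = 61.02356
g1 = m₃ / m₂^(3/2) = -31.50000 / 61.02356 ≈ -0.5162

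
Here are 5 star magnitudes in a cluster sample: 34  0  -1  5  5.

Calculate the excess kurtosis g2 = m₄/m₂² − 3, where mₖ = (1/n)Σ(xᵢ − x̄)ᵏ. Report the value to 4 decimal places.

x̄ = 8.6000
Σ(xᵢ − x̄)² = 837.2000 ⇒ m₂ = 167.44000
Σ(xᵢ − x̄)⁴ = 430530.8960 ⇒ m₄ = 86106.17920
m₂² = 28036.15360
g2 = m₄/m₂² − 3 = 3.07126 − 3 ≈ 0.0713

0.0713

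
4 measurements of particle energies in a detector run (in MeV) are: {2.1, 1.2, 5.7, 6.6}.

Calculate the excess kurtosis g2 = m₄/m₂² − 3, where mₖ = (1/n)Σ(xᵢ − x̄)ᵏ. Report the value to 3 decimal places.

x̄ = 3.9000
Σ(xᵢ − x̄)² = 21.0600 ⇒ m₂ = 5.26500
Σ(xᵢ − x̄)⁴ = 127.2834 ⇒ m₄ = 31.82085
m₂² = 27.72022
g2 = m₄/m₂² − 3 = 1.14793 − 3 ≈ -1.852

-1.852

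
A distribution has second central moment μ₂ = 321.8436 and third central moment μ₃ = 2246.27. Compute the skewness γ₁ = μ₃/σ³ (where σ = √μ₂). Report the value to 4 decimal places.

σ = √μ₂ = √321.8436 = 17.94000
σ³ = μ₂^(3/2) = 5773.87418
γ₁ = μ₃/σ³ = 2246.27 / 5773.87418 ≈ 0.3890

0.3890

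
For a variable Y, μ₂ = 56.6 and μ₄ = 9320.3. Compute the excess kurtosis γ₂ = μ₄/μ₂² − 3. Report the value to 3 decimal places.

-0.091

μ₂² = 56.6² = 3203.56000
μ₄/μ₂² = 9320.3 / 3203.56000 = 2.90936
γ₂ = 2.90936 − 3 ≈ -0.091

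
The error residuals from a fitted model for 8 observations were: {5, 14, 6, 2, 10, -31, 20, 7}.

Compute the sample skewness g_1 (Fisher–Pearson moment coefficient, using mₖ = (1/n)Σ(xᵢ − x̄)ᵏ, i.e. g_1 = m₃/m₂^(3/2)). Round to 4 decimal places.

-1.6323

x̄ = (5 + 14 + 6 + 2 + 10 - 31 + 20 + 7) / 8 = 4.1250
deviations (xᵢ − x̄): 0.8750, 9.8750, 1.8750, -2.1250, 5.8750, -35.1250, 15.8750, 2.8750
Σ(xᵢ − x̄)² = 1634.8750 ⇒ m₂ = 1634.8750/8 = 204.35938
Σ(xᵢ − x̄)³ = -38148.0938 ⇒ m₃ = -38148.0938/8 = -4768.51172
m₂^(3/2) = 204.35938^(1.5) = 2921.40554
g_1 = m₃ / m₂^(3/2) = -4768.51172 / 2921.40554 ≈ -1.6323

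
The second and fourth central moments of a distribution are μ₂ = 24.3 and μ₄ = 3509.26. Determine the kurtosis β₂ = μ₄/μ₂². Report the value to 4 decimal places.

5.9430

μ₂² = 24.3² = 590.49000
μ₄/μ₂² = 3509.26 / 590.49000 = 5.94296
β₂ ≈ 5.9430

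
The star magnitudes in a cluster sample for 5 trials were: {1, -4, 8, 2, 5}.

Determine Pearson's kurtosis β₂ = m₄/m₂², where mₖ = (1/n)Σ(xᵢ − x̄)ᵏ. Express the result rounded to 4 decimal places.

x̄ = 2.4000
Σ(xᵢ − x̄)² = 81.2000 ⇒ m₂ = 16.24000
Σ(xᵢ − x̄)⁴ = 2710.7360 ⇒ m₄ = 542.14720
m₂² = 263.73760
β₂ = m₄/m₂² = 542.14720 / 263.73760 ≈ 2.0556

2.0556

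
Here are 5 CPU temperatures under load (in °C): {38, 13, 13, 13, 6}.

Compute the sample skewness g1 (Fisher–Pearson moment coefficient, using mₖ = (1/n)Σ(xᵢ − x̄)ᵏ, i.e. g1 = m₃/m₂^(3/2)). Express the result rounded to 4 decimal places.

x̄ = (38 + 13 + 13 + 13 + 6) / 5 = 16.6000
deviations (xᵢ − x̄): 21.4000, -3.6000, -3.6000, -3.6000, -10.6000
Σ(xᵢ − x̄)² = 609.2000 ⇒ m₂ = 609.2000/5 = 121.84000
Σ(xᵢ − x̄)³ = 8469.3600 ⇒ m₃ = 8469.3600/5 = 1693.87200
m₂^(3/2) = 121.84000^(1.5) = 1344.88403
g1 = m₃ / m₂^(3/2) = 1693.87200 / 1344.88403 ≈ 1.2595

1.2595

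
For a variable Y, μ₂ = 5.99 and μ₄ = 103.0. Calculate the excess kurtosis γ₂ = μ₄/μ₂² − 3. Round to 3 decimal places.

μ₂² = 5.99² = 35.88010
μ₄/μ₂² = 103.0 / 35.88010 = 2.87067
γ₂ = 2.87067 − 3 ≈ -0.129

-0.129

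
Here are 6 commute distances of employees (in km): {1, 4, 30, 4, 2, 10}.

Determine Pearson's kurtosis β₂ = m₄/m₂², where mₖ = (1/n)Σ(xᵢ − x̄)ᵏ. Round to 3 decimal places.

3.615

x̄ = 8.5000
Σ(xᵢ − x̄)² = 603.5000 ⇒ m₂ = 100.58333
Σ(xᵢ − x̄)⁴ = 219449.3750 ⇒ m₄ = 36574.89583
m₂² = 10117.00694
β₂ = m₄/m₂² = 36574.89583 / 10117.00694 ≈ 3.615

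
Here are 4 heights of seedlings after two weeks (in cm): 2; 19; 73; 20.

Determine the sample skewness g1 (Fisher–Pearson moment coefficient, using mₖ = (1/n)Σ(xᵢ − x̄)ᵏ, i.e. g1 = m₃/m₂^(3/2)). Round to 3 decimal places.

0.897

x̄ = (2 + 19 + 73 + 20) / 4 = 28.5000
deviations (xᵢ − x̄): -26.5000, -9.5000, 44.5000, -8.5000
Σ(xᵢ − x̄)² = 2845.0000 ⇒ m₂ = 2845.0000/4 = 711.25000
Σ(xᵢ − x̄)³ = 68040.0000 ⇒ m₃ = 68040.0000/4 = 17010.00000
m₂^(3/2) = 711.25000^(1.5) = 18968.51879
g1 = m₃ / m₂^(3/2) = 17010.00000 / 18968.51879 ≈ 0.897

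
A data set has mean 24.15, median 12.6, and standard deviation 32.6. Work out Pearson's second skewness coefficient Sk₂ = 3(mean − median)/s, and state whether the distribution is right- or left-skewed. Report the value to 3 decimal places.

Sk₂ = 3(24.15 − 12.6) / 32.6 = 3 × 11.5500 / 32.6
    = 34.6500 / 32.6 ≈ 1.063
Sk₂ > 0 ⇒ mean > median ⇒ right-skewed (positive skew).

1.063, right-skewed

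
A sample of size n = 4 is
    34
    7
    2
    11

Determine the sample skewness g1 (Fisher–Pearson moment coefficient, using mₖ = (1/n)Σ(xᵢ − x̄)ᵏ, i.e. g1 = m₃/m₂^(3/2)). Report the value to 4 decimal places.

x̄ = (34 + 7 + 2 + 11) / 4 = 13.5000
deviations (xᵢ − x̄): 20.5000, -6.5000, -11.5000, -2.5000
Σ(xᵢ − x̄)² = 601.0000 ⇒ m₂ = 601.0000/4 = 150.25000
Σ(xᵢ − x̄)³ = 6804.0000 ⇒ m₃ = 6804.0000/4 = 1701.00000
m₂^(3/2) = 150.25000^(1.5) = 1841.71201
g1 = m₃ / m₂^(3/2) = 1701.00000 / 1841.71201 ≈ 0.9236

0.9236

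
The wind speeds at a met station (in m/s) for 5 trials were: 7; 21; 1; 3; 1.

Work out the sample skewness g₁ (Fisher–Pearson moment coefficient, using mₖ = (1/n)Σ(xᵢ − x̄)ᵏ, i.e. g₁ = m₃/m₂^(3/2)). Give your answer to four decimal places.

1.2143

x̄ = (7 + 21 + 1 + 3 + 1) / 5 = 6.6000
deviations (xᵢ − x̄): 0.4000, 14.4000, -5.6000, -3.6000, -5.6000
Σ(xᵢ − x̄)² = 283.2000 ⇒ m₂ = 283.2000/5 = 56.64000
Σ(xᵢ − x̄)³ = 2588.1600 ⇒ m₃ = 2588.1600/5 = 517.63200
m₂^(3/2) = 56.64000^(1.5) = 426.27010
g₁ = m₃ / m₂^(3/2) = 517.63200 / 426.27010 ≈ 1.2143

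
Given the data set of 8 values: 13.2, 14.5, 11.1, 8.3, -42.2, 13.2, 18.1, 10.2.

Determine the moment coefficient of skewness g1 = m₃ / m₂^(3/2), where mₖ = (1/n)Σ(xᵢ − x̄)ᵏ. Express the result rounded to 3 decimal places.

x̄ = (13.2 + 14.5 + 11.1 + 8.3 - 42.2 + 13.2 + 18.1 + 10.2) / 8 = 5.8000
deviations (xᵢ − x̄): 7.4000, 8.7000, 5.3000, 2.5000, -48.0000, 7.4000, 12.3000, 4.4000
Σ(xᵢ − x̄)² = 2694.2000 ⇒ m₂ = 2694.2000/8 = 336.77500
Σ(xᵢ − x̄)³ = -107012.4960 ⇒ m₃ = -107012.4960/8 = -13376.56200
m₂^(3/2) = 336.77500^(1.5) = 6180.30299
g1 = m₃ / m₂^(3/2) = -13376.56200 / 6180.30299 ≈ -2.164

-2.164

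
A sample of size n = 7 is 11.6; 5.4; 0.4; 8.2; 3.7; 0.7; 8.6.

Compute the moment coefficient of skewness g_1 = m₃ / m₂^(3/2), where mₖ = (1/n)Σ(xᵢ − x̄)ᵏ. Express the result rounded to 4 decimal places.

0.0550

x̄ = (11.6 + 5.4 + 0.4 + 8.2 + 3.7 + 0.7 + 8.6) / 7 = 5.5143
deviations (xᵢ − x̄): 6.0857, -0.1143, -5.1143, 2.6857, -1.8143, -4.8143, 3.0857
Σ(xᵢ − x̄)² = 106.4086 ⇒ m₂ = 106.4086/7 = 15.20122
Σ(xᵢ − x̄)³ = 22.8186 ⇒ m₃ = 22.8186/7 = 3.25980
m₂^(3/2) = 15.20122^(1.5) = 59.26767
g_1 = m₃ / m₂^(3/2) = 3.25980 / 59.26767 ≈ 0.0550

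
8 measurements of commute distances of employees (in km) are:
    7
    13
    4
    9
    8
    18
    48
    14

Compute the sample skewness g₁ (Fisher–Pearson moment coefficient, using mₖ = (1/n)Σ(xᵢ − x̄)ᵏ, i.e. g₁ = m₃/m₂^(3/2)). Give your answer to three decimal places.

1.837

x̄ = (7 + 13 + 4 + 9 + 8 + 18 + 48 + 14) / 8 = 15.1250
deviations (xᵢ − x̄): -8.1250, -2.1250, -11.1250, -6.1250, -7.1250, 2.8750, 32.8750, -1.1250
Σ(xᵢ − x̄)² = 1372.8750 ⇒ m₂ = 1372.8750/8 = 171.60938
Σ(xᵢ − x̄)³ = 33038.1563 ⇒ m₃ = 33038.1563/8 = 4129.76953
m₂^(3/2) = 171.60938^(1.5) = 2248.07872
g₁ = m₃ / m₂^(3/2) = 4129.76953 / 2248.07872 ≈ 1.837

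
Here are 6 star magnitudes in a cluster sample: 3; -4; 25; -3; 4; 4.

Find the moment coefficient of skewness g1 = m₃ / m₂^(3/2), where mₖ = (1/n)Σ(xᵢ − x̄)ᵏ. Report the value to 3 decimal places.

x̄ = (3 - 4 + 25 - 3 + 4 + 4) / 6 = 4.8333
deviations (xᵢ − x̄): -1.8333, -8.8333, 20.1667, -7.8333, -0.8333, -0.8333
Σ(xᵢ − x̄)² = 550.8333 ⇒ m₂ = 550.8333/6 = 91.80556
Σ(xᵢ − x̄)³ = 7024.4444 ⇒ m₃ = 7024.4444/6 = 1170.74074
m₂^(3/2) = 91.80556^(1.5) = 879.63691
g1 = m₃ / m₂^(3/2) = 1170.74074 / 879.63691 ≈ 1.331

1.331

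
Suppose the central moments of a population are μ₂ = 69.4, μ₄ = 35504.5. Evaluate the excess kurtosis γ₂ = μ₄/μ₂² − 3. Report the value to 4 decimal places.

μ₂² = 69.4² = 4816.36000
μ₄/μ₂² = 35504.5 / 4816.36000 = 7.37165
γ₂ = 7.37165 − 3 ≈ 4.3716

4.3716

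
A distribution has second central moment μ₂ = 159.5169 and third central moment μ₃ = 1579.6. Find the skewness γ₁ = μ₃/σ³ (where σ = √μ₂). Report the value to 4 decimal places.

0.7840

σ = √μ₂ = √159.5169 = 12.63000
σ³ = μ₂^(3/2) = 2014.69845
γ₁ = μ₃/σ³ = 1579.6 / 2014.69845 ≈ 0.7840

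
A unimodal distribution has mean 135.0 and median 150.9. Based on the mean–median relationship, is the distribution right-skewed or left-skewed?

mean − median = 135.0 − 150.9 = -15.9
mean < median ⇒ the longer tail is on the left ⇒ left-skewed (negatively skewed).

left-skewed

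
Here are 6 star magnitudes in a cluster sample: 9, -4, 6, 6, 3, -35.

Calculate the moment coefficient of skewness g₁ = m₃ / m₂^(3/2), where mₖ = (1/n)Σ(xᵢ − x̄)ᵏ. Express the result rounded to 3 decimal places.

-1.525

x̄ = (9 - 4 + 6 + 6 + 3 - 35) / 6 = -2.5000
deviations (xᵢ − x̄): 11.5000, -1.5000, 8.5000, 8.5000, 5.5000, -32.5000
Σ(xᵢ − x̄)² = 1365.5000 ⇒ m₂ = 1365.5000/6 = 227.58333
Σ(xᵢ − x̄)³ = -31416.0000 ⇒ m₃ = -31416.0000/6 = -5236.00000
m₂^(3/2) = 227.58333^(1.5) = 3433.29152
g₁ = m₃ / m₂^(3/2) = -5236.00000 / 3433.29152 ≈ -1.525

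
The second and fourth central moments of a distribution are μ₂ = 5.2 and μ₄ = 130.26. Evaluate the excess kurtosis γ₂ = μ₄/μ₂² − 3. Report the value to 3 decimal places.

μ₂² = 5.2² = 27.04000
μ₄/μ₂² = 130.26 / 27.04000 = 4.81731
γ₂ = 4.81731 − 3 ≈ 1.817

1.817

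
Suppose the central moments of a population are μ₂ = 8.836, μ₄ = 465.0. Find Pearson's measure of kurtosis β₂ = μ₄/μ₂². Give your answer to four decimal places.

μ₂² = 8.836² = 78.07490
μ₄/μ₂² = 465.0 / 78.07490 = 5.95582
β₂ ≈ 5.9558

5.9558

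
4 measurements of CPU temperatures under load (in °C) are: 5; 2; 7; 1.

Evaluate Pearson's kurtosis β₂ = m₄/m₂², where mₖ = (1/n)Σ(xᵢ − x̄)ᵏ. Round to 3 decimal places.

x̄ = 3.7500
Σ(xᵢ − x̄)² = 22.7500 ⇒ m₂ = 5.68750
Σ(xᵢ − x̄)⁴ = 180.5781 ⇒ m₄ = 45.14453
m₂² = 32.34766
β₂ = m₄/m₂² = 45.14453 / 32.34766 ≈ 1.396

1.396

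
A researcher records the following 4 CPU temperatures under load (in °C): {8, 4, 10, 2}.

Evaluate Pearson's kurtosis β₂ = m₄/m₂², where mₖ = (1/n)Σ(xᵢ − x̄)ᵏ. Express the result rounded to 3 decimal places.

1.360

x̄ = 6.0000
Σ(xᵢ − x̄)² = 40.0000 ⇒ m₂ = 10.00000
Σ(xᵢ − x̄)⁴ = 544.0000 ⇒ m₄ = 136.00000
m₂² = 100.00000
β₂ = m₄/m₂² = 136.00000 / 100.00000 ≈ 1.360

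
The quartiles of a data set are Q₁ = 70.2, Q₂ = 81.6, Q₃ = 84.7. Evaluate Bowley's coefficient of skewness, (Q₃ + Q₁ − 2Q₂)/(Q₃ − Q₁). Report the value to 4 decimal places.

numerator: Q₃ + Q₁ − 2Q₂ = 84.7 + 70.2 − 2×81.6 = -8.3000
denominator: Q₃ − Q₁ = 84.7 − 70.2 = 14.5000
Bowley skewness = -8.3000 / 14.5000 ≈ -0.5724

-0.5724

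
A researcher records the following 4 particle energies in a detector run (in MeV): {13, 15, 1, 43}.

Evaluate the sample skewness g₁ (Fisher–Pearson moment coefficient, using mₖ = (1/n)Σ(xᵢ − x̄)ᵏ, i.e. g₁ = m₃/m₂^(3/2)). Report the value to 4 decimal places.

0.7236

x̄ = (13 + 15 + 1 + 43) / 4 = 18.0000
deviations (xᵢ − x̄): -5.0000, -3.0000, -17.0000, 25.0000
Σ(xᵢ − x̄)² = 948.0000 ⇒ m₂ = 948.0000/4 = 237.00000
Σ(xᵢ − x̄)³ = 10560.0000 ⇒ m₃ = 10560.0000/4 = 2640.00000
m₂^(3/2) = 237.00000^(1.5) = 3648.56862
g₁ = m₃ / m₂^(3/2) = 2640.00000 / 3648.56862 ≈ 0.7236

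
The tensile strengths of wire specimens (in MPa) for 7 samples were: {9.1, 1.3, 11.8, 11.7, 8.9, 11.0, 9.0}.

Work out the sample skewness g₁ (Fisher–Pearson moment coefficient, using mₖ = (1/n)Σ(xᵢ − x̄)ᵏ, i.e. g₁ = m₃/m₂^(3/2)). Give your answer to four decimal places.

x̄ = (9.1 + 1.3 + 11.8 + 11.7 + 8.9 + 11.0 + 9.0) / 7 = 8.9714
deviations (xᵢ − x̄): 0.1286, -7.6714, 2.8286, 2.7286, -0.0714, 2.0286, 0.0286
Σ(xᵢ − x̄)² = 78.4343 ⇒ m₂ = 78.4343/7 = 11.20490
Σ(xᵢ − x̄)³ = -400.1749 ⇒ m₃ = -400.1749/7 = -57.16784
m₂^(3/2) = 11.20490^(1.5) = 37.50696
g₁ = m₃ / m₂^(3/2) = -57.16784 / 37.50696 ≈ -1.5242

-1.5242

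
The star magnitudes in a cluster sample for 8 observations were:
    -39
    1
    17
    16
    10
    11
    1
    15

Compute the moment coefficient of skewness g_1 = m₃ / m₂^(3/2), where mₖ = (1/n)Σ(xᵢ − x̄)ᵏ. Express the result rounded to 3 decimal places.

x̄ = (-39 + 1 + 17 + 16 + 10 + 11 + 1 + 15) / 8 = 4.0000
deviations (xᵢ − x̄): -43.0000, -3.0000, 13.0000, 12.0000, 6.0000, 7.0000, -3.0000, 11.0000
Σ(xᵢ − x̄)² = 2386.0000 ⇒ m₂ = 2386.0000/8 = 298.25000
Σ(xᵢ − x̄)³ = -73746.0000 ⇒ m₃ = -73746.0000/8 = -9218.25000
m₂^(3/2) = 298.25000^(1.5) = 5150.75246
g_1 = m₃ / m₂^(3/2) = -9218.25000 / 5150.75246 ≈ -1.790

-1.790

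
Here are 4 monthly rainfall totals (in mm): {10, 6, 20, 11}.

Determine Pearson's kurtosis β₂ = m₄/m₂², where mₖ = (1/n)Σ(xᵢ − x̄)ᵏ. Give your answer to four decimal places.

x̄ = 11.7500
Σ(xᵢ − x̄)² = 104.7500 ⇒ m₂ = 26.18750
Σ(xᵢ − x̄)⁴ = 5735.3281 ⇒ m₄ = 1433.83203
m₂² = 685.78516
β₂ = m₄/m₂² = 1433.83203 / 685.78516 ≈ 2.0908

2.0908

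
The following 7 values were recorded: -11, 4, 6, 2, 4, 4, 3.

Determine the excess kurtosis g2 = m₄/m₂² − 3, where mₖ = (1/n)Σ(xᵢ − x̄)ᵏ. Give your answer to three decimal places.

1.769

x̄ = 1.7143
Σ(xᵢ − x̄)² = 197.4286 ⇒ m₂ = 28.20408
Σ(xᵢ − x̄)⁴ = 26553.6968 ⇒ m₄ = 3793.38526
m₂² = 795.47022
g2 = m₄/m₂² − 3 = 4.76873 − 3 ≈ 1.769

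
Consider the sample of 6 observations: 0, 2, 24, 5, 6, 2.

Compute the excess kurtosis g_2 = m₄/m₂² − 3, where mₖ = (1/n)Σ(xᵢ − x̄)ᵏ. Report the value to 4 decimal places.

x̄ = 6.5000
Σ(xᵢ − x̄)² = 391.5000 ⇒ m₂ = 65.25000
Σ(xᵢ − x̄)⁴ = 96399.3750 ⇒ m₄ = 16066.56250
m₂² = 4257.56250
g_2 = m₄/m₂² − 3 = 3.77365 − 3 ≈ 0.7737

0.7737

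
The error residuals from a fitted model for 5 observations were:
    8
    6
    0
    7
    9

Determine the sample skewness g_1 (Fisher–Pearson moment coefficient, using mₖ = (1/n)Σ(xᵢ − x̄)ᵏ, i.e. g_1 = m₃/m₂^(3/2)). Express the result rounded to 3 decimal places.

x̄ = (8 + 6 + 0 + 7 + 9) / 5 = 6.0000
deviations (xᵢ − x̄): 2.0000, 0.0000, -6.0000, 1.0000, 3.0000
Σ(xᵢ − x̄)² = 50.0000 ⇒ m₂ = 50.0000/5 = 10.00000
Σ(xᵢ − x̄)³ = -180.0000 ⇒ m₃ = -180.0000/5 = -36.00000
m₂^(3/2) = 10.00000^(1.5) = 31.62278
g_1 = m₃ / m₂^(3/2) = -36.00000 / 31.62278 ≈ -1.138

-1.138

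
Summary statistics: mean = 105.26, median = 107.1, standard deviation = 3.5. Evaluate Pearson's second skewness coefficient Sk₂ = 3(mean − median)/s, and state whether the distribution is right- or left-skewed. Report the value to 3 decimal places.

Sk₂ = 3(105.26 − 107.1) / 3.5 = 3 × -1.8400 / 3.5
    = -5.5200 / 3.5 ≈ -1.577
Sk₂ < 0 ⇒ mean < median ⇒ left-skewed (negative skew).

-1.577, left-skewed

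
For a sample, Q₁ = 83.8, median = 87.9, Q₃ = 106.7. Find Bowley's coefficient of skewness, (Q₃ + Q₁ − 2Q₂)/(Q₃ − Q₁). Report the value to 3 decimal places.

numerator: Q₃ + Q₁ − 2Q₂ = 106.7 + 83.8 − 2×87.9 = 14.7000
denominator: Q₃ − Q₁ = 106.7 − 83.8 = 22.9000
Bowley skewness = 14.7000 / 22.9000 ≈ 0.642

0.642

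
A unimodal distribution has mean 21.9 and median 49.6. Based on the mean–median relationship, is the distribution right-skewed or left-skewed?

left-skewed

mean − median = 21.9 − 49.6 = -27.7
mean < median ⇒ the longer tail is on the left ⇒ left-skewed (negatively skewed).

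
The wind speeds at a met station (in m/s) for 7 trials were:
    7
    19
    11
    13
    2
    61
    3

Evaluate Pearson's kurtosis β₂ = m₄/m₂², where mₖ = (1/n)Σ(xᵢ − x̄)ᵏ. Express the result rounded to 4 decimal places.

x̄ = 16.5714
Σ(xᵢ − x̄)² = 2511.7143 ⇒ m₂ = 358.81633
Σ(xᵢ − x̄)⁴ = 3984833.1487 ⇒ m₄ = 569261.87838
m₂² = 128749.15618
β₂ = m₄/m₂² = 569261.87838 / 128749.15618 ≈ 4.4215

4.4215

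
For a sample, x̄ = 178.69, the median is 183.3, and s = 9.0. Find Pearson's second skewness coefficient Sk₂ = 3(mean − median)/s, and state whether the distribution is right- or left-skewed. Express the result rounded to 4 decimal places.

-1.5367, left-skewed

Sk₂ = 3(178.69 − 183.3) / 9.0 = 3 × -4.6100 / 9.0
    = -13.8300 / 9.0 ≈ -1.5367
Sk₂ < 0 ⇒ mean < median ⇒ left-skewed (negative skew).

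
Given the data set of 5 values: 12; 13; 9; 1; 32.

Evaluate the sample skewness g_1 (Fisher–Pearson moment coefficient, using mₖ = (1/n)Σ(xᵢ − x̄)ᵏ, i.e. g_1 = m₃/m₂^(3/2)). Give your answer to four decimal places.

x̄ = (12 + 13 + 9 + 1 + 32) / 5 = 13.4000
deviations (xᵢ − x̄): -1.4000, -0.4000, -4.4000, -12.4000, 18.6000
Σ(xᵢ − x̄)² = 521.2000 ⇒ m₂ = 521.2000/5 = 104.24000
Σ(xᵢ − x̄)³ = 4440.2400 ⇒ m₃ = 4440.2400/5 = 888.04800
m₂^(3/2) = 104.24000^(1.5) = 1064.26947
g_1 = m₃ / m₂^(3/2) = 888.04800 / 1064.26947 ≈ 0.8344

0.8344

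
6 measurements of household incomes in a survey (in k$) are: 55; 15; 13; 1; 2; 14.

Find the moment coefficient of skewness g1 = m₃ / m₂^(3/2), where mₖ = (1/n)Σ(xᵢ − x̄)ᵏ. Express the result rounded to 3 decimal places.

1.398

x̄ = (55 + 15 + 13 + 1 + 2 + 14) / 6 = 16.6667
deviations (xᵢ − x̄): 38.3333, -1.6667, -3.6667, -15.6667, -14.6667, -2.6667
Σ(xᵢ − x̄)² = 1953.3333 ⇒ m₂ = 1953.3333/6 = 325.55556
Σ(xᵢ − x̄)³ = 49255.5556 ⇒ m₃ = 49255.5556/6 = 8209.25926
m₂^(3/2) = 325.55556^(1.5) = 5874.05037
g1 = m₃ / m₂^(3/2) = 8209.25926 / 5874.05037 ≈ 1.398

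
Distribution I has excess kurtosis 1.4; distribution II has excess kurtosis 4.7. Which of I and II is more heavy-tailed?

Higher excess kurtosis ⇒ heavier tails relative to the normal distribution.
1.4 vs 4.7: the larger is 4.7, so II has heavier tails.

II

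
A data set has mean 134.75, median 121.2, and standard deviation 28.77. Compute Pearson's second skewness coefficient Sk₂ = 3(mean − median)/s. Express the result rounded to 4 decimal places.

1.4129

Sk₂ = 3(134.75 − 121.2) / 28.77 = 3 × 13.5500 / 28.77
    = 40.6500 / 28.77 ≈ 1.4129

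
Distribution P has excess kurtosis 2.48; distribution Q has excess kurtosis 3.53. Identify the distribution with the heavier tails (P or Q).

Q

Higher excess kurtosis ⇒ heavier tails relative to the normal distribution.
2.48 vs 3.53: the larger is 3.53, so Q has heavier tails.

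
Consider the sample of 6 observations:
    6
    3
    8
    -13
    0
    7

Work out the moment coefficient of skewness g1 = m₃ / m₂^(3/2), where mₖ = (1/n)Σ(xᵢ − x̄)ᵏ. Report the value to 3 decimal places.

-1.287

x̄ = (6 + 3 + 8 - 13 + 0 + 7) / 6 = 1.8333
deviations (xᵢ − x̄): 4.1667, 1.1667, 6.1667, -14.8333, -1.8333, 5.1667
Σ(xᵢ − x̄)² = 306.8333 ⇒ m₂ = 306.8333/6 = 51.13889
Σ(xᵢ − x̄)³ = -2823.5556 ⇒ m₃ = -2823.5556/6 = -470.59259
m₂^(3/2) = 51.13889^(1.5) = 365.70166
g1 = m₃ / m₂^(3/2) = -470.59259 / 365.70166 ≈ -1.287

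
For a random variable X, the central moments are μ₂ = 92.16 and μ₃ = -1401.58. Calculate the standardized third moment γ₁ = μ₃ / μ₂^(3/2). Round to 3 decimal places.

-1.584

σ = √μ₂ = √92.16 = 9.60000
σ³ = μ₂^(3/2) = 884.73600
γ₁ = μ₃/σ³ = -1401.58 / 884.73600 ≈ -1.584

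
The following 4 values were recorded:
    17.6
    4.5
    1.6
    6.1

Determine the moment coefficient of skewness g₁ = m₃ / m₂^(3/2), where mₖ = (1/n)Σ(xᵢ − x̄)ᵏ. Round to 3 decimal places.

0.910

x̄ = (17.6 + 4.5 + 1.6 + 6.1) / 4 = 7.4500
deviations (xᵢ − x̄): 10.1500, -2.9500, -5.8500, -1.3500
Σ(xᵢ − x̄)² = 147.7700 ⇒ m₂ = 147.7700/4 = 36.94250
Σ(xᵢ − x̄)³ = 817.3440 ⇒ m₃ = 817.3440/4 = 204.33600
m₂^(3/2) = 36.94250^(1.5) = 224.53778
g₁ = m₃ / m₂^(3/2) = 204.33600 / 224.53778 ≈ 0.910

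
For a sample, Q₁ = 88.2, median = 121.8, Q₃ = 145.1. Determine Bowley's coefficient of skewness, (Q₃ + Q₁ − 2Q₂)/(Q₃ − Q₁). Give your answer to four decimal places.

-0.1810

numerator: Q₃ + Q₁ − 2Q₂ = 145.1 + 88.2 − 2×121.8 = -10.3000
denominator: Q₃ − Q₁ = 145.1 − 88.2 = 56.9000
Bowley skewness = -10.3000 / 56.9000 ≈ -0.1810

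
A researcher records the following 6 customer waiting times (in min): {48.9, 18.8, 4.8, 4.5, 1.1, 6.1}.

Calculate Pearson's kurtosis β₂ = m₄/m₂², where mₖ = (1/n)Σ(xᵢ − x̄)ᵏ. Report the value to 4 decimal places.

x̄ = 14.0333
Σ(xᵢ − x̄)² = 1644.7533 ⇒ m₂ = 274.12556
Σ(xᵢ − x̄)⁴ = 1525874.0084 ⇒ m₄ = 254312.33473
m₂² = 75144.82021
β₂ = m₄/m₂² = 254312.33473 / 75144.82021 ≈ 3.3843

3.3843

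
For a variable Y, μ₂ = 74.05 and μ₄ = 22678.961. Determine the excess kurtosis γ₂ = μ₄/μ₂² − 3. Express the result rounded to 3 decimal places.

μ₂² = 74.05² = 5483.40250
μ₄/μ₂² = 22678.961 / 5483.40250 = 4.13593
γ₂ = 4.13593 − 3 ≈ 1.136

1.136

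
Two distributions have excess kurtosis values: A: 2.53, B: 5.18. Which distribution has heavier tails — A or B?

B

Higher excess kurtosis ⇒ heavier tails relative to the normal distribution.
2.53 vs 5.18: the larger is 5.18, so B has heavier tails.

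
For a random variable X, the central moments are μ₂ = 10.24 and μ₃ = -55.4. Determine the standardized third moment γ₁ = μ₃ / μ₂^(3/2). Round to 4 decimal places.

σ = √μ₂ = √10.24 = 3.20000
σ³ = μ₂^(3/2) = 32.76800
γ₁ = μ₃/σ³ = -55.4 / 32.76800 ≈ -1.6907

-1.6907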